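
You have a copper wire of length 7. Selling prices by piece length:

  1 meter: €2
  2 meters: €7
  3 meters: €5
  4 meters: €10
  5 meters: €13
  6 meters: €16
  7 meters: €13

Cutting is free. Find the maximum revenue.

Let best[k] be the best obtainable value from length k. For each k, try every first piece i and keep the best of price[i] + best[k−i].
best[1] = 2
best[2] = max(2+2, 7+0) = 7
best[3] = max(2+7, 7+2, 5+0) = 9
best[4] = max(2+9, 7+7, 5+2, 10+0) = 14
best[5] = max(2+14, 7+9, 5+7, 10+2, 13+0) = 16
best[6] = max(2+16, 7+14, 5+9, 10+7, 13+2, 16+0) = 21
best[7] = max(2+21, 7+16, 5+14, …, 16+2, 13+0) = 23
One optimal cutting: 2 + 2 + 2 + 1 → €7 + €7 + €7 + €2 = €23.

23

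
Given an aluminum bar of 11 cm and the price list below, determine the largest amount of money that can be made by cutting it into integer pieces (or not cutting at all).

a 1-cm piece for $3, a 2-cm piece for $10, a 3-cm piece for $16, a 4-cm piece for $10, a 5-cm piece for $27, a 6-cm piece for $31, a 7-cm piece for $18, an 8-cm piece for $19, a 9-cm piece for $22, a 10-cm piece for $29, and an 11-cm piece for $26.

Build v[k] bottom-up: v[k] = max over allowed piece i of (p[i] + v[k−i]).
v[1] = 3
v[2] = max(3+3, 10+0) = 10
v[3] = max(3+10, 10+3, 16+0) = 16
v[4] = max(3+16, 10+10, 16+3, 10+0) = 20
v[5] = max(3+20, 10+16, 16+10, 10+3, 27+0) = 27
v[6] = max(3+27, 10+20, 16+16, 10+10, 27+3, 31+0) = 32
v[7] = max(3+32, 10+27, 16+20, …, 31+3, 18+0) = 37
v[8] = max(3+37, 10+32, 16+27, …, 18+3, 19+0) = 43
v[9] = max(3+43, 10+37, 16+32, …, 19+3, 22+0) = 48
v[10] = max(3+48, 10+43, 16+37, …, 22+3, 29+0) = 54
v[11] = max(3+54, 10+48, 16+43, …, 29+3, 26+0) = 59
One optimal cutting: 5 + 3 + 3 → $27 + $16 + $16 = $59.

59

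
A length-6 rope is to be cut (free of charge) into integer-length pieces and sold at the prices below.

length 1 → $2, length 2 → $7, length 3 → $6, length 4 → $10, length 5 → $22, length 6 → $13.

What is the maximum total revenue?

24

Consider every possible first cut. r[k] is the best of p[i]+r[k−i] over all sellable i≤k.
r[1] = 2
r[2] = max(2+2, 7+0) = 7
r[3] = max(2+7, 7+2, 6+0) = 9
r[4] = max(2+9, 7+7, 6+2, 10+0) = 14
r[5] = max(2+14, 7+9, 6+7, 10+2, 22+0) = 22
r[6] = max(2+22, 7+14, 6+9, 10+7, 22+2, 13+0) = 24
One optimal cutting: 5 + 1 → $22 + $2 = $24.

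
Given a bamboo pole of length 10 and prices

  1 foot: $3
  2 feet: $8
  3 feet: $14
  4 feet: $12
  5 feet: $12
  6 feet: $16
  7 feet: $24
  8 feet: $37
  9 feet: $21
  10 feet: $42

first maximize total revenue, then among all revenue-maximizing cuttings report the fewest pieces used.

Let r[k] be the best obtainable value from length k. For each k, try every first piece i and keep the best of price[i] + r[k−i].
r[1] = 3
r[2] = 8
r[3] = 14
r[4] = 17  (first piece 1, then r[3]=14)
r[5] = 22  (first piece 2, then r[3]=14)
r[6] = 28  (first piece 3, then r[3]=14)
r[7] = 31  (first piece 1, then r[6]=28)
r[8] = 37
r[9] = 42  (first piece 3, then r[6]=28)
r[10] = 45  (first piece 1, then r[9]=42)
Maximum revenue is $45.
Now minimize piece count subject to staying optimal: for each k, pieces[k] = 1 + min over i with p[i]+r[k−i]=r[k] of pieces[k−i].
pieces[7] = 3
pieces[8] = 1
pieces[9] = 3
pieces[10] = 2

2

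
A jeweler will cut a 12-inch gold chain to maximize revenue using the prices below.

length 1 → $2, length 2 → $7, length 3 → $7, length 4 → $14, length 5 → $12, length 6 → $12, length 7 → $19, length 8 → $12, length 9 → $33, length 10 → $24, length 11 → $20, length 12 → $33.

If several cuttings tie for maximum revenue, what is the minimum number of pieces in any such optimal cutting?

Build r[k] bottom-up: r[k] = max over allowed piece i of (p[i] + r[k−i]).
r[1] = 2
r[2] = 7
r[3] = 9  (first piece 1, then r[2]=7)
r[4] = 14  (first piece 2, then r[2]=7)
r[5] = 16  (first piece 1, then r[4]=14)
r[6] = 21  (first piece 2, then r[4]=14)
r[7] = 23  (first piece 1, then r[6]=21)
r[8] = 28  (first piece 2, then r[6]=21)
r[9] = 33
r[10] = 35  (first piece 1, then r[9]=33)
r[11] = 40  (first piece 2, then r[9]=33)
r[12] = 42  (first piece 1, then r[11]=40)
Maximum revenue is $42.
Now minimize piece count subject to staying optimal: for each k, pieces[k] = 1 + min over i with p[i]+r[k−i]=r[k] of pieces[k−i].
pieces[9] = 1
pieces[10] = 2
pieces[11] = 2
pieces[12] = 3

3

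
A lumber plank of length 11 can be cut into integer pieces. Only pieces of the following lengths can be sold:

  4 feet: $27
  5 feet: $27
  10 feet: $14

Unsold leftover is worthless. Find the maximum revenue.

Consider every possible first cut. r[k] is the best of p[i]+r[k−i] over all sellable i≤k.
r[1] = 0
r[2] = 0
r[3] = 0
r[4] = 27
r[5] = 27
r[6] = 27
r[7] = 27
r[8] = 54  (first piece 4, then r[4]=27)
r[9] = 54
r[10] = 54
r[11] = 54
One optimal cutting: pieces 4 + 4 with 3 feet of scrap → $54.

54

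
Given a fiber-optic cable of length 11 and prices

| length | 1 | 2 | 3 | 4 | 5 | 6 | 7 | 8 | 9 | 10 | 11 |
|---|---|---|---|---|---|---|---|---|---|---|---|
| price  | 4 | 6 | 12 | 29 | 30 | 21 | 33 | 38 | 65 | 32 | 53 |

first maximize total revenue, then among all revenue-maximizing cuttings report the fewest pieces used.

3

Let r[k] be the best obtainable value from length k. For each k, try every first piece i and keep the best of price[i] + r[k−i].
r[1] = 4
r[2] = max(4+4, 6+0) = 8
r[3] = max(4+8, 6+4, 12+0) = 12
r[4] = max(4+12, 6+8, 12+4, 29+0) = 29
r[5] = max(4+29, 6+12, 12+8, 29+4, 30+0) = 33
r[6] = max(4+33, 6+29, 12+12, 29+8, 30+4, 21+0) = 37
r[7] = max(4+37, 6+33, 12+29, …, 21+4, 33+0) = 41
r[8] = max(4+41, 6+37, 12+33, …, 33+4, 38+0) = 58
r[9] = max(4+58, 6+41, 12+37, …, 38+4, 65+0) = 65
r[10] = max(4+65, 6+58, 12+41, …, 65+4, 32+0) = 69
r[11] = max(4+69, 6+65, 12+58, …, 32+4, 53+0) = 73
Maximum revenue is $73.
Now minimize piece count subject to staying optimal: for each k, pieces[k] = 1 + min over i with p[i]+r[k−i]=r[k] of pieces[k−i].
pieces[8] = 2
pieces[9] = 1
pieces[10] = 2
pieces[11] = 3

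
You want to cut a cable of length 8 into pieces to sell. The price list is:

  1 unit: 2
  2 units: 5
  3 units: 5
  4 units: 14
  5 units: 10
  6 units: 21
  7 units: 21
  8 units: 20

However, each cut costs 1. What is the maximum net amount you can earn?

27

Build r[k] bottom-up: r[k] = max over allowed piece i of (p[i] + r[k−i]) − 1 per cut.
r[1] = 2
r[2] = max(2+2-1, 5+0) = 5
r[3] = max(2+5-1, 5+2-1, 5+0) = 6
r[4] = max(2+6-1, 5+5-1, 5+2-1, 14+0) = 14
r[5] = max(2+14-1, 5+6-1, 5+5-1, 14+2-1, 10+0) = 15
r[6] = max(2+15-1, 5+14-1, 5+6-1, 14+5-1, 10+2-1, 21+0) = 21
r[7] = max(2+21-1, 5+15-1, 5+14-1, …, 21+2-1, 21+0) = 22
r[8] = max(2+22-1, 5+21-1, 5+15-1, …, 21+2-1, 20+0) = 27
One optimal plan: pieces 4 + 4 (1 cut) → 28 − 1 = 27.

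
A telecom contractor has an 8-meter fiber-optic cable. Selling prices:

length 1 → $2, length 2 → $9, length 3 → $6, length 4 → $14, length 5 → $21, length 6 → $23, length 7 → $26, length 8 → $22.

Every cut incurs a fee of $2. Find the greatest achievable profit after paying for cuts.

30

Let v[k] be the best obtainable value from length k. For each k, try every first piece i and keep the best of price[i] + v[k−i] minus the 2 cut fee when i<k.
v[1] = 2
v[2] = 9
v[3] = 9  (first piece 1, then v[2]=9)
v[4] = 16  (first piece 2, then v[2]=9)
v[5] = 21
v[6] = 23  (first piece 2, then v[4]=16)
v[7] = 28  (first piece 2, then v[5]=21)
v[8] = 30  (first piece 2, then v[6]=23)
One optimal plan: pieces 2 + 2 + 2 + 2 (3 cuts) → $36 − $6 = $30.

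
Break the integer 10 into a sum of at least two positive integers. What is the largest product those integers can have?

36

Fill g[k] for k=2..10: at each k try every first piece i and multiply by the better of (k−i) uncut or g[k−i].
g[2] = 1×max(1,0) = 1×1 = 1
g[3] = 1×max(2,1) = 1×2 = 2
g[4] = 2×max(2,1) = 2×2 = 4
g[5] = 2×max(3,2) = 2×3 = 6
g[6] = 3×max(3,2) = 3×3 = 9
g[7] = 2×max(5,6) = 2×6 = 12
g[8] = 2×max(6,9) = 2×9 = 18
g[9] = 3×max(6,9) = 3×9 = 27
g[10] = 2×max(8,18) = 2×18 = 36
One optimal split: 3 + 3 + 2 + 2; product 3×3×2×2 = 36.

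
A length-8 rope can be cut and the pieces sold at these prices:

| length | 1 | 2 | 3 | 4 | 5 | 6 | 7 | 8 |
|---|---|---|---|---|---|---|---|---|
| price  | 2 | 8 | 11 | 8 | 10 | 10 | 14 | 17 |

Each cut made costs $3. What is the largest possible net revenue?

Let net[k] be the best obtainable value from length k. For each k, try every first piece i and keep the best of price[i] + net[k−i] minus the 3 cut fee when i<k.
net[1] = 2
net[2] = 8
net[3] = 11
net[4] = 13  (first piece 2, then net[2]=8)
net[5] = 16  (first piece 2, then net[3]=11)
net[6] = 19  (first piece 3, then net[3]=11)
net[7] = 21  (first piece 2, then net[5]=16)
net[8] = 24  (first piece 2, then net[6]=19)
One optimal plan: pieces 3 + 3 + 2 (2 cuts) → $30 − $6 = $24.

24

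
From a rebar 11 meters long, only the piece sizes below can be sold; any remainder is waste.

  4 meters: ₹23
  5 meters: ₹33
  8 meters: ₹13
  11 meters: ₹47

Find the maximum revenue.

Consider every possible first cut. r[k] is the best of p[i]+r[k−i] over all sellable i≤k.
r[1] = 0
r[2] = 0
r[3] = 0
r[4] = 23
r[5] = max(23+0, 33+0) = 33
r[6] = max(23+0, 33+0) = 33
r[7] = max(23+0, 33+0) = 33
r[8] = max(23+23, 33+0, 13+0) = 46
r[9] = max(23+33, 33+23, 13+0) = 56
r[10] = max(23+33, 33+33, 13+0) = 66
r[11] = max(23+33, 33+33, 13+0, 47+0) = 66
One optimal cutting: pieces 5 + 5 with 1 meter of scrap → ₹66.

66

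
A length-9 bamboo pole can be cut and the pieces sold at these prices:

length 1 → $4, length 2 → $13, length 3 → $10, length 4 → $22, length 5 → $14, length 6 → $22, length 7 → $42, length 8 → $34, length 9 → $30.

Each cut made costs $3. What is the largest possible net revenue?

Build v[k] bottom-up: v[k] = max over allowed piece i of (p[i] + v[k−i]) − 3 per cut.
v[1] = 4
v[2] = max(4+4-3, 13+0) = 13
v[3] = max(4+13-3, 13+4-3, 10+0) = 14
v[4] = max(4+14-3, 13+13-3, 10+4-3, 22+0) = 23
v[5] = max(4+23-3, 13+14-3, 10+13-3, 22+4-3, 14+0) = 24
v[6] = max(4+24-3, 13+23-3, 10+14-3, 22+13-3, 14+4-3, 22+0) = 33
v[7] = max(4+33-3, 13+24-3, 10+23-3, …, 22+4-3, 42+0) = 42
v[8] = max(4+42-3, 13+33-3, 10+24-3, …, 42+4-3, 34+0) = 43
v[9] = max(4+43-3, 13+42-3, 10+33-3, …, 34+4-3, 30+0) = 52
One optimal plan: pieces 7 + 2 (1 cut) → $55 − $3 = $52.

52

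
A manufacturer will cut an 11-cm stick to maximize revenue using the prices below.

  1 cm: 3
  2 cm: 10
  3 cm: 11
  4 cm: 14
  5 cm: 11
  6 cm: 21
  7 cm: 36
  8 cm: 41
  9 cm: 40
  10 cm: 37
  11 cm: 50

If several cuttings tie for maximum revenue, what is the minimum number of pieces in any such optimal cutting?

Let r[k] be the best obtainable value from length k. For each k, try every first piece i and keep the best of price[i] + r[k−i].
r[1] = 3
r[2] = 10
r[3] = 13  (first piece 1, then r[2]=10)
r[4] = 20  (first piece 2, then r[2]=10)
r[5] = 23  (first piece 1, then r[4]=20)
r[6] = 30  (first piece 2, then r[4]=20)
r[7] = 36
r[8] = 41
r[9] = 46  (first piece 2, then r[7]=36)
r[10] = 51  (first piece 2, then r[8]=41)
r[11] = 56  (first piece 2, then r[9]=46)
Maximum revenue is 56.
Now minimize piece count subject to staying optimal: for each k, pieces[k] = 1 + min over i with p[i]+r[k−i]=r[k] of pieces[k−i].
pieces[8] = 1
pieces[9] = 2
pieces[10] = 2
pieces[11] = 3

3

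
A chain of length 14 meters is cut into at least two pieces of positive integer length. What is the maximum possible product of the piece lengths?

Fill f[k] for k=2..14: at each k try every first piece i and multiply by the better of (k−i) uncut or f[k−i].
Small cases: f[2]=1, f[3]=2, f[4]=4, f[5]=6, f[6]=9.
f[7] = 2*max(5,6) = 2*6 = 12
f[8] = 2*max(6,9) = 2*9 = 18
f[9] = 3*max(6,9) = 3*9 = 27
f[10] = 2*max(8,18) = 2*18 = 36
f[11] = 2*max(9,27) = 2*27 = 54
f[12] = 3*max(9,27) = 3*27 = 81
f[13] = 2*max(11,54) = 2*54 = 108
f[14] = 2*max(12,81) = 2*81 = 162
One optimal split: 3 + 3 + 3 + 3 + 2; product 3*3*3*3*2 = 162.

162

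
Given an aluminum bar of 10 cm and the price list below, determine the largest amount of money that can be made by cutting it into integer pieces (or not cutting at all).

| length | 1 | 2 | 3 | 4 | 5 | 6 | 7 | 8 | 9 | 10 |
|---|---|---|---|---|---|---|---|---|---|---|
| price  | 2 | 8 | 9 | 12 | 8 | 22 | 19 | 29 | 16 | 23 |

Build r[k] bottom-up: r[k] = max over allowed piece i of (p[i] + r[k−i]).
r[1] = 2
r[2] = max(2+2, 8+0) = 8
r[3] = max(2+8, 8+2, 9+0) = 10
r[4] = max(2+10, 8+8, 9+2, 12+0) = 16
r[5] = max(2+16, 8+10, 9+8, 12+2, 8+0) = 18
r[6] = max(2+18, 8+16, 9+10, 12+8, 8+2, 22+0) = 24
r[7] = max(2+24, 8+18, 9+16, …, 22+2, 19+0) = 26
r[8] = max(2+26, 8+24, 9+18, …, 19+2, 29+0) = 32
r[9] = max(2+32, 8+26, 9+24, …, 29+2, 16+0) = 34
r[10] = max(2+34, 8+32, 9+26, …, 16+2, 23+0) = 40
One optimal cutting: 2 + 2 + 2 + 2 + 2 → $8 + $8 + $8 + $8 + $8 = $40.

40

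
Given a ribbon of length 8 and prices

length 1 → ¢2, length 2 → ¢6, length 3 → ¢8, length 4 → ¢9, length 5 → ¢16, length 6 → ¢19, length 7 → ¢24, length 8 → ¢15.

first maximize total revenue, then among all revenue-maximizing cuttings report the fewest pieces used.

Consider every possible first cut. r[k] is the best of p[i]+r[k−i] over all sellable i≤k.
r[1] = 2
r[2] = 6
r[3] = 8  (first piece 1, then r[2]=6)
r[4] = 12  (first piece 2, then r[2]=6)
r[5] = 16
r[6] = 19
r[7] = 24
r[8] = 26  (first piece 1, then r[7]=24)
Maximum revenue is ¢26.
Now minimize piece count subject to staying optimal: for each k, pieces[k] = 1 + min over i with p[i]+r[k−i]=r[k] of pieces[k−i].
pieces[5] = 1
pieces[6] = 1
pieces[7] = 1
pieces[8] = 2

2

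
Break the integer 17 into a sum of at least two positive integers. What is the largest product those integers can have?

Fill m[k] for k=2..17: at each k try every first piece i and multiply by the better of (k−i) uncut or m[k−i].
Small cases: m[2]=1, m[3]=2, m[4]=4, m[5]=6, m[6]=9, m[7]=12, m[8]=18, m[9]=27, m[10]=36.
m[11] = 2·max(9,27) = 2·27 = 54
m[12] = 3·max(9,27) = 3·27 = 81
m[13] = 2·max(11,54) = 2·54 = 108
m[14] = 2·max(12,81) = 2·81 = 162
m[15] = 3·max(12,81) = 3·81 = 243
m[16] = 2·max(14,162) = 2·162 = 324
m[17] = 2·max(15,243) = 2·243 = 486
One optimal split: 3 + 3 + 3 + 3 + 3 + 2; product 3·3·3·3·3·2 = 486.

486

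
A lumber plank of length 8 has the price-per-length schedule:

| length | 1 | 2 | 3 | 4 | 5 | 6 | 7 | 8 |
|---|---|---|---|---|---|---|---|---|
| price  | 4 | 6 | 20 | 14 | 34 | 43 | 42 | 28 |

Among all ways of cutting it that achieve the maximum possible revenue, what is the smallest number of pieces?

Let r[k] be the best obtainable value from length k. For each k, try every first piece i and keep the best of price[i] + r[k−i].
r[1] = 4
r[2] = 8  (first piece 1, then r[1]=4)
r[3] = 20
r[4] = 24  (first piece 1, then r[3]=20)
r[5] = 34
r[6] = 43
r[7] = 47  (first piece 1, then r[6]=43)
r[8] = 54  (first piece 3, then r[5]=34)
Maximum revenue is $54.
Now minimize piece count subject to staying optimal: for each k, pieces[k] = 1 + min over i with p[i]+r[k−i]=r[k] of pieces[k−i].
pieces[5] = 1
pieces[6] = 1
pieces[7] = 2
pieces[8] = 2

2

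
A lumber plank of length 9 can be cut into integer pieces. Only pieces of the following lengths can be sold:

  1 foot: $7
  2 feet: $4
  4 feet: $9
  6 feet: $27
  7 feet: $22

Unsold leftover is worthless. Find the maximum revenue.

63

Let r[k] be the best obtainable value from length k. For each k, try every first piece i and keep the best of price[i] + r[k−i].
r[1] = 7
r[2] = 14  (first piece 1, then r[1]=7)
r[3] = 21  (first piece 1, then r[2]=14)
r[4] = 28  (first piece 1, then r[3]=21)
r[5] = 35  (first piece 1, then r[4]=28)
r[6] = 42  (first piece 1, then r[5]=35)
r[7] = 49  (first piece 1, then r[6]=42)
r[8] = 56  (first piece 1, then r[7]=49)
r[9] = 63  (first piece 1, then r[8]=56)
One optimal cutting: 1 + 1 + 1 + 1 + 1 + 1 + 1 + 1 + 1 → $63.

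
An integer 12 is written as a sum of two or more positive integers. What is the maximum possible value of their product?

81

Define g[k] = max over 1≤i<k of i · max(k−i, g[k−i]); the inner max lets the remainder stay uncut if that's better.
g[2] = 1·max(1,0) = 1·1 = 1
g[3] = 1·max(2,1) = 1·2 = 2
g[4] = 2·max(2,1) = 2·2 = 4
g[5] = 2·max(3,2) = 2·3 = 6
g[6] = 3·max(3,2) = 3·3 = 9
g[7] = 2·max(5,6) = 2·6 = 12
g[8] = 2·max(6,9) = 2·9 = 18
g[9] = 3·max(6,9) = 3·9 = 27
g[10] = 2·max(8,18) = 2·18 = 36
g[11] = 2·max(9,27) = 2·27 = 54
g[12] = 3·max(9,27) = 3·27 = 81
One optimal split: 3 + 3 + 3 + 3; product 3·3·3·3 = 81.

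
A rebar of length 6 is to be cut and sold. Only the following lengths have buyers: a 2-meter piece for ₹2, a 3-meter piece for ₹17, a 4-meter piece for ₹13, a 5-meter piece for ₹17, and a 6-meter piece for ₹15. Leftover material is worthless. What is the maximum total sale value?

34

Let best[k] be the best obtainable value from length k. For each k, try every first piece i and keep the best of price[i] + best[k−i].
best[1] = 0
best[2] = 2
best[3] = 17
best[4] = 17
best[5] = 19  (first piece 2, then best[3]=17)
best[6] = 34  (first piece 3, then best[3]=17)
One optimal cutting: 3 + 3 → ₹34.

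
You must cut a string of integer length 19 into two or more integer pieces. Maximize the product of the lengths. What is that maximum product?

972

Fill m[k] for k=2..19: at each k try every first piece i and multiply by the better of (k−i) uncut or m[k−i].
m[2] = 1·max(1,0) = 1·1 = 1
m[3] = 1·max(2,1) = 1·2 = 2
m[4] = 2·max(2,1) = 2·2 = 4
m[5] = 2·max(3,2) = 2·3 = 6
m[6] = 3·max(3,2) = 3·3 = 9
m[7] = 2·max(5,6) = 2·6 = 12
m[8] = 2·max(6,9) = 2·9 = 18
m[9] = 3·max(6,9) = 3·9 = 27
m[10] = 2·max(8,18) = 2·18 = 36
m[11] = 2·max(9,27) = 2·27 = 54
m[12] = 3·max(9,27) = 3·27 = 81
m[13] = 2·max(11,54) = 2·54 = 108
m[14] = 2·max(12,81) = 2·81 = 162
m[15] = 3·max(12,81) = 3·81 = 243
m[16] = 2·max(14,162) = 2·162 = 324
m[17] = 2·max(15,243) = 2·243 = 486
m[18] = 3·max(15,243) = 3·243 = 729
m[19] = 2·max(17,486) = 2·486 = 972
One optimal split: 3 + 3 + 3 + 3 + 3 + 2 + 2; product 3·3·3·3·3·2·2 = 972.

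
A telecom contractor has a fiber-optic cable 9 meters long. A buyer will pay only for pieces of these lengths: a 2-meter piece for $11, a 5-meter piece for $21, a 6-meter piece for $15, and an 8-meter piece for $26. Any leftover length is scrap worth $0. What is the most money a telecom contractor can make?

Consider every possible first cut. f[k] is the best of p[i]+f[k−i] over all sellable i≤k.
f[1] = 0
f[2] = 11
f[3] = 11
f[4] = 22  (first piece 2, then f[2]=11)
f[5] = max(11+11, 21+0) = 22
f[6] = max(11+22, 21+0, 15+0) = 33
f[7] = max(11+22, 21+11, 15+0) = 33
f[8] = max(11+33, 21+11, 15+11, 26+0) = 44
f[9] = max(11+33, 21+22, 15+11, 26+0) = 44
One optimal cutting: pieces 2 + 2 + 2 + 2 with 1 meter of scrap → $44.

44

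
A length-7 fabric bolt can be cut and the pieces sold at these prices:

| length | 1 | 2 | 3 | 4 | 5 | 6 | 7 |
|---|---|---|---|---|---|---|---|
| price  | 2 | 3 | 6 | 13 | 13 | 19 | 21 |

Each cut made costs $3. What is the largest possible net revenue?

Consider every possible first cut. v[k] is the best of p[i]+v[k−i] over all sellable i≤k, charging 3 whenever i<k.
v[1] = 2
v[2] = max(2+2-3, 3+0) = 3
v[3] = max(2+3-3, 3+2-3, 6+0) = 6
v[4] = max(2+6-3, 3+3-3, 6+2-3, 13+0) = 13
v[5] = max(2+13-3, 3+6-3, 6+3-3, 13+2-3, 13+0) = 13
v[6] = max(2+13-3, 3+13-3, 6+6-3, 13+3-3, 13+2-3, 19+0) = 19
v[7] = max(2+19-3, 3+13-3, 6+13-3, …, 19+2-3, 21+0) = 21
Best is to make no cuts and sell whole for $21.

21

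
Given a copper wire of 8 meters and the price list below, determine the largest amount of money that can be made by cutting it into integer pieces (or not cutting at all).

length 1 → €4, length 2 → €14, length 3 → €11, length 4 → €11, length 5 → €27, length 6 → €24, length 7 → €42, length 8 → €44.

56

Build R[k] bottom-up: R[k] = max over allowed piece i of (p[i] + R[k−i]).
R[1] = 4
R[2] = max(4+4, 14+0) = 14
R[3] = max(4+14, 14+4, 11+0) = 18
R[4] = max(4+18, 14+14, 11+4, 11+0) = 28
R[5] = max(4+28, 14+18, 11+14, 11+4, 27+0) = 32
R[6] = max(4+32, 14+28, 11+18, 11+14, 27+4, 24+0) = 42
R[7] = max(4+42, 14+32, 11+28, …, 24+4, 42+0) = 46
R[8] = max(4+46, 14+42, 11+32, …, 42+4, 44+0) = 56
One optimal cutting: 2 + 2 + 2 + 2 → €14 + €14 + €14 + €14 = €56.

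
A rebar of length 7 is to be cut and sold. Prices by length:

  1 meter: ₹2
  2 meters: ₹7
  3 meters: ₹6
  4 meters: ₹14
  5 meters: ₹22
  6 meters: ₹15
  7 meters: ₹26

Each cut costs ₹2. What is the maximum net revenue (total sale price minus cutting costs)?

Consider every possible first cut. r[k] is the best of p[i]+r[k−i] over all sellable i≤k, charging 2 whenever i<k.
r[1] = 2
r[2] = max(2+2-2, 7+0) = 7
r[3] = max(2+7-2, 7+2-2, 6+0) = 7
r[4] = max(2+7-2, 7+7-2, 6+2-2, 14+0) = 14
r[5] = max(2+14-2, 7+7-2, 6+7-2, 14+2-2, 22+0) = 22
r[6] = max(2+22-2, 7+14-2, 6+7-2, 14+7-2, 22+2-2, 15+0) = 22
r[7] = max(2+22-2, 7+22-2, 6+14-2, …, 15+2-2, 26+0) = 27
One optimal plan: pieces 5 + 2 (1 cut) → ₹29 − ₹2 = ₹27.

27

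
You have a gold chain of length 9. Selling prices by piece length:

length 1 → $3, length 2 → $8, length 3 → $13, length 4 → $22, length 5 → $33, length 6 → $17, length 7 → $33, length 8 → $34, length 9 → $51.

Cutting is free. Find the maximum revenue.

55

Consider every possible first cut. v[k] is the best of p[i]+v[k−i] over all sellable i≤k.
v[1] = 3
v[2] = 8
v[3] = 13
v[4] = 22
v[5] = 33
v[6] = 36  (first piece 1, then v[5]=33)
v[7] = 41  (first piece 2, then v[5]=33)
v[8] = 46  (first piece 3, then v[5]=33)
v[9] = 55  (first piece 4, then v[5]=33)
One optimal cutting: 5 + 4 → $33 + $22 = $55.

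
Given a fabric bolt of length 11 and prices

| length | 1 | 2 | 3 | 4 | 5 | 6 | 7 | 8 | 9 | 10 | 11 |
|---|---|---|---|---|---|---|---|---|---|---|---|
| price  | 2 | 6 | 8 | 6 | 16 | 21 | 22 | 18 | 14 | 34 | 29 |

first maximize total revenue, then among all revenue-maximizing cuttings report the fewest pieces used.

Build r[k] bottom-up: r[k] = max over allowed piece i of (p[i] + r[k−i]).
r[1] = 2
r[2] = max(2+2, 6+0) = 6
r[3] = max(2+6, 6+2, 8+0) = 8
r[4] = max(2+8, 6+6, 8+2, 6+0) = 12
r[5] = max(2+12, 6+8, 8+6, 6+2, 16+0) = 16
r[6] = max(2+16, 6+12, 8+8, 6+6, 16+2, 21+0) = 21
r[7] = max(2+21, 6+16, 8+12, …, 21+2, 22+0) = 23
r[8] = max(2+23, 6+21, 8+16, …, 22+2, 18+0) = 27
r[9] = max(2+27, 6+23, 8+21, …, 18+2, 14+0) = 29
r[10] = max(2+29, 6+27, 8+23, …, 14+2, 34+0) = 34
r[11] = max(2+34, 6+29, 8+27, …, 34+2, 29+0) = 37
Maximum revenue is $37.
Now minimize piece count subject to staying optimal: for each k, pieces[k] = 1 + min over i with p[i]+r[k−i]=r[k] of pieces[k−i].
pieces[8] = 2
pieces[9] = 2
pieces[10] = 1
pieces[11] = 2

2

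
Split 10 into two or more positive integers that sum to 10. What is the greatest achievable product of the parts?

Let g[k] be the best product for length k (with at least one cut). For each first piece i, the rest contributes max(k−i, g[k−i]).
g[2] = 1×max(1,0) = 1×1 = 1
g[3] = max(1×2, 2×1) = 2
g[4] = max(1×3, 2×2, 3×1) = 4
g[5] = max(1×4, 2×3, 3×2, 4×1) = 6
g[6] = max(1×6, 2×4, 3×3, 4×2, 5×1) = 9
g[7] = max(1×9, 2×6, 3×4, 4×3, 5×2, 6×1) = 12
g[8] = max(1×12, 2×9, 3×6, …, 6×2, 7×1) = 18
g[9] = max(1×18, 2×12, 3×9, …, 7×2, 8×1) = 27
g[10] = max(1×27, 2×18, 3×12, …, 8×2, 9×1) = 36
One optimal split: 3 + 3 + 2 + 2; product 3×3×2×2 = 36.

36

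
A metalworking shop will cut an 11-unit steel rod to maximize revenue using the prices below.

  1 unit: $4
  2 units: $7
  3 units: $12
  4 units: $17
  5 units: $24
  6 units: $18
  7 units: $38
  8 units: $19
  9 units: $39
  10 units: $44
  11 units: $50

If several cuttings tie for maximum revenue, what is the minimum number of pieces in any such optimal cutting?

Consider every possible first cut. r[k] is the best of p[i]+r[k−i] over all sellable i≤k.
r[1] = 4
r[2] = max(4+4, 7+0) = 8
r[3] = max(4+8, 7+4, 12+0) = 12
r[4] = max(4+12, 7+8, 12+4, 17+0) = 17
r[5] = max(4+17, 7+12, 12+8, 17+4, 24+0) = 24
r[6] = max(4+24, 7+17, 12+12, 17+8, 24+4, 18+0) = 28
r[7] = max(4+28, 7+24, 12+17, …, 18+4, 38+0) = 38
r[8] = max(4+38, 7+28, 12+24, …, 38+4, 19+0) = 42
r[9] = max(4+42, 7+38, 12+28, …, 19+4, 39+0) = 46
r[10] = max(4+46, 7+42, 12+38, …, 39+4, 44+0) = 50
r[11] = max(4+50, 7+46, 12+42, …, 44+4, 50+0) = 55
Maximum revenue is $55.
Now minimize piece count subject to staying optimal: for each k, pieces[k] = 1 + min over i with p[i]+r[k−i]=r[k] of pieces[k−i].
pieces[8] = 2
pieces[9] = 3
pieces[10] = 2
pieces[11] = 2

2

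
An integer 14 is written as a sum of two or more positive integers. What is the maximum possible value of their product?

Let m[k] be the best product for length k (with at least one cut). For each first piece i, the rest contributes max(k−i, m[k−i]).
m[2] = 1*max(1,0) = 1*1 = 1
m[3] = 1*max(2,1) = 1*2 = 2
m[4] = 2*max(2,1) = 2*2 = 4
m[5] = 2*max(3,2) = 2*3 = 6
m[6] = 3*max(3,2) = 3*3 = 9
m[7] = 2*max(5,6) = 2*6 = 12
m[8] = 2*max(6,9) = 2*9 = 18
m[9] = 3*max(6,9) = 3*9 = 27
m[10] = 2*max(8,18) = 2*18 = 36
m[11] = 2*max(9,27) = 2*27 = 54
m[12] = 3*max(9,27) = 3*27 = 81
m[13] = 2*max(11,54) = 2*54 = 108
m[14] = 2*max(12,81) = 2*81 = 162
One optimal split: 3 + 3 + 3 + 3 + 2; product 3*3*3*3*2 = 162.

162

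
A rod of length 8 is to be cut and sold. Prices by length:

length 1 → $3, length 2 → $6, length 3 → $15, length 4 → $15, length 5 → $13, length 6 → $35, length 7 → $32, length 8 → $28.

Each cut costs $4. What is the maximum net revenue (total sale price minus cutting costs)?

37

Consider every possible first cut. net[k] is the best of p[i]+net[k−i] over all sellable i≤k, charging 4 whenever i<k.
net[1] = 3
net[2] = 6
net[3] = 15
net[4] = 15
net[5] = 17  (first piece 2, then net[3]=15)
net[6] = 35
net[7] = 34  (first piece 1, then net[6]=35)
net[8] = 37  (first piece 2, then net[6]=35)
One optimal plan: pieces 6 + 2 (1 cut) → $41 − $4 = $37.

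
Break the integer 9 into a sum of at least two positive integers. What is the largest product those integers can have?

Define f[k] = max over 1≤i<k of i · max(k−i, f[k−i]); the inner max lets the remainder stay uncut if that's better.
f[2] = 1×max(1,0) = 1×1 = 1
f[3] = max(1×2, 2×1) = 2
f[4] = max(1×3, 2×2, 3×1) = 4
f[5] = max(1×4, 2×3, 3×2, 4×1) = 6
f[6] = max(1×6, 2×4, 3×3, 4×2, 5×1) = 9
f[7] = max(1×9, 2×6, 3×4, 4×3, 5×2, 6×1) = 12
f[8] = max(1×12, 2×9, 3×6, …, 6×2, 7×1) = 18
f[9] = max(1×18, 2×12, 3×9, …, 7×2, 8×1) = 27
One optimal split: 3 + 3 + 3; product 3×3×3 = 27.

27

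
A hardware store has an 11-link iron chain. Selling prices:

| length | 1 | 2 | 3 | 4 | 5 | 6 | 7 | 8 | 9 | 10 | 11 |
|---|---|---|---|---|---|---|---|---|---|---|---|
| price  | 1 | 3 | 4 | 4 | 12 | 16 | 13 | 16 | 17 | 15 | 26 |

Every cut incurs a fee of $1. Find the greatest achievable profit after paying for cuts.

Build net[k] bottom-up: net[k] = max over allowed piece i of (p[i] + net[k−i]) − 1 per cut.
net[1] = 1
net[2] = max(1+1-1, 3+0) = 3
net[3] = max(1+3-1, 3+1-1, 4+0) = 4
net[4] = max(1+4-1, 3+3-1, 4+1-1, 4+0) = 5
net[5] = max(1+5-1, 3+4-1, 4+3-1, 4+1-1, 12+0) = 12
net[6] = max(1+12-1, 3+5-1, 4+4-1, 4+3-1, 12+1-1, 16+0) = 16
net[7] = max(1+16-1, 3+12-1, 4+5-1, …, 16+1-1, 13+0) = 16
net[8] = max(1+16-1, 3+16-1, 4+12-1, …, 13+1-1, 16+0) = 18
net[9] = max(1+18-1, 3+16-1, 4+16-1, …, 16+1-1, 17+0) = 19
net[10] = max(1+19-1, 3+18-1, 4+16-1, …, 17+1-1, 15+0) = 23
net[11] = max(1+23-1, 3+19-1, 4+18-1, …, 15+1-1, 26+0) = 27
One optimal plan: pieces 6 + 5 (1 cut) → $28 − $1 = $27.

27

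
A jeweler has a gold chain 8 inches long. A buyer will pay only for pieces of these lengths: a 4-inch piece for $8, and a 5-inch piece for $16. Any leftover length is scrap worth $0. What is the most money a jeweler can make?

Consider every possible first cut. f[k] is the best of p[i]+f[k−i] over all sellable i≤k.
f[1] = 0
f[2] = 0
f[3] = 0
f[4] = 8
f[5] = max(8+0, 16+0) = 16
f[6] = max(8+0, 16+0) = 16
f[7] = max(8+0, 16+0) = 16
f[8] = max(8+8, 16+0) = 16
One optimal cutting: pieces 5 with 3 inches of scrap → $16.

16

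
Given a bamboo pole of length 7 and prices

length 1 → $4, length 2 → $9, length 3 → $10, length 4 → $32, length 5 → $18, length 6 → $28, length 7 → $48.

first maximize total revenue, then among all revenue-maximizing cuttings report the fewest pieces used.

1

Consider every possible first cut. r[k] is the best of p[i]+r[k−i] over all sellable i≤k.
r[1] = 4
r[2] = max(4+4, 9+0) = 9
r[3] = max(4+9, 9+4, 10+0) = 13
r[4] = max(4+13, 9+9, 10+4, 32+0) = 32
r[5] = max(4+32, 9+13, 10+9, 32+4, 18+0) = 36
r[6] = max(4+36, 9+32, 10+13, 32+9, 18+4, 28+0) = 41
r[7] = max(4+41, 9+36, 10+32, …, 28+4, 48+0) = 48
Maximum revenue is $48.
Now minimize piece count subject to staying optimal: for each k, pieces[k] = 1 + min over i with p[i]+r[k−i]=r[k] of pieces[k−i].
pieces[4] = 1
pieces[5] = 2
pieces[6] = 2
pieces[7] = 1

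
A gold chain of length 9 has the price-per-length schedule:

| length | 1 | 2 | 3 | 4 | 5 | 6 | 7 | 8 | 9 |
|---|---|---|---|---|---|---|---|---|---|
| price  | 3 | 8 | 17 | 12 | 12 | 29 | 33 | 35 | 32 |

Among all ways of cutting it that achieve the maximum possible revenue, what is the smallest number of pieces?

Let r[k] be the best obtainable value from length k. For each k, try every first piece i and keep the best of price[i] + r[k−i].
r[1] = 3
r[2] = 8
r[3] = 17
r[4] = 20  (first piece 1, then r[3]=17)
r[5] = 25  (first piece 2, then r[3]=17)
r[6] = 34  (first piece 3, then r[3]=17)
r[7] = 37  (first piece 1, then r[6]=34)
r[8] = 42  (first piece 2, then r[6]=34)
r[9] = 51  (first piece 3, then r[6]=34)
Maximum revenue is $51.
Now minimize piece count subject to staying optimal: for each k, pieces[k] = 1 + min over i with p[i]+r[k−i]=r[k] of pieces[k−i].
pieces[6] = 2
pieces[7] = 3
pieces[8] = 3
pieces[9] = 3

3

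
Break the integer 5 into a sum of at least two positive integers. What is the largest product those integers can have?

Define prod[k] = max over 1≤i<k of i · max(k−i, prod[k−i]); the inner max lets the remainder stay uncut if that's better.
prod[2] = 1×max(1,0) = 1×1 = 1
prod[3] = 1×max(2,1) = 1×2 = 2
prod[4] = 2×max(2,1) = 2×2 = 4
prod[5] = 2×max(3,2) = 2×3 = 6
One optimal split: 3 + 2; product 3×2 = 6.

6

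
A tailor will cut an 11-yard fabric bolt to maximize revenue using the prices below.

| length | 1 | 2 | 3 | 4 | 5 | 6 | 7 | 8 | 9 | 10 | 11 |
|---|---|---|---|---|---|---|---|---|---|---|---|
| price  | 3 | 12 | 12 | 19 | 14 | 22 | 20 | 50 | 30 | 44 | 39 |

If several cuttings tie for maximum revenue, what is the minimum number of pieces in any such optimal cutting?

3

Let r[k] be the best obtainable value from length k. For each k, try every first piece i and keep the best of price[i] + r[k−i].
r[1] = 3
r[2] = 12
r[3] = 15  (first piece 1, then r[2]=12)
r[4] = 24  (first piece 2, then r[2]=12)
r[5] = 27  (first piece 1, then r[4]=24)
r[6] = 36  (first piece 2, then r[4]=24)
r[7] = 39  (first piece 1, then r[6]=36)
r[8] = 50
r[9] = 53  (first piece 1, then r[8]=50)
r[10] = 62  (first piece 2, then r[8]=50)
r[11] = 65  (first piece 1, then r[10]=62)
Maximum revenue is $65.
Now minimize piece count subject to staying optimal: for each k, pieces[k] = 1 + min over i with p[i]+r[k−i]=r[k] of pieces[k−i].
pieces[8] = 1
pieces[9] = 2
pieces[10] = 2
pieces[11] = 3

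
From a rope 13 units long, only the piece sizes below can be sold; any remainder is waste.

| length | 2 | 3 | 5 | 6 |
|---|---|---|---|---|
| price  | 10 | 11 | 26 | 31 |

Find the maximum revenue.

Consider every possible first cut. r[k] is the best of p[i]+r[k−i] over all sellable i≤k.
r[1] = 0
r[2] = 10
r[3] = 11
r[4] = 20  (first piece 2, then r[2]=10)
r[5] = 26
r[6] = 31
r[7] = 36  (first piece 2, then r[5]=26)
r[8] = 41  (first piece 2, then r[6]=31)
r[9] = 46  (first piece 2, then r[7]=36)
r[10] = 52  (first piece 5, then r[5]=26)
r[11] = 57  (first piece 5, then r[6]=31)
r[12] = 62  (first piece 2, then r[10]=52)
r[13] = 67  (first piece 2, then r[11]=57)
One optimal cutting: 6 + 5 + 2 → €67.

67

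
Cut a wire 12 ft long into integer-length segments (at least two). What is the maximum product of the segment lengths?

Define m[k] = max over 1≤i<k of i · max(k−i, m[k−i]); the inner max lets the remainder stay uncut if that's better.
Small cases: m[2]=1, m[3]=2, m[4]=4.
m[5] = 2×max(3,2) = 2×3 = 6
m[6] = 3×max(3,2) = 3×3 = 9
m[7] = 2×max(5,6) = 2×6 = 12
m[8] = 2×max(6,9) = 2×9 = 18
m[9] = 3×max(6,9) = 3×9 = 27
m[10] = 2×max(8,18) = 2×18 = 36
m[11] = 2×max(9,27) = 2×27 = 54
m[12] = 3×max(9,27) = 3×27 = 81
One optimal split: 3 + 3 + 3 + 3; product 3×3×3×3 = 81.

81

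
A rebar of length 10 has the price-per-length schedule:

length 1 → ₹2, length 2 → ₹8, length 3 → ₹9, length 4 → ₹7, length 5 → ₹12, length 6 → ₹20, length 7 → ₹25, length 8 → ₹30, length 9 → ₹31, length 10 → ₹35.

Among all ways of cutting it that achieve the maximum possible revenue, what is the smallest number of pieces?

Let r[k] be the best obtainable value from length k. For each k, try every first piece i and keep the best of price[i] + r[k−i].
r[1] = 2
r[2] = 8
r[3] = 10  (first piece 1, then r[2]=8)
r[4] = 16  (first piece 2, then r[2]=8)
r[5] = 18  (first piece 1, then r[4]=16)
r[6] = 24  (first piece 2, then r[4]=16)
r[7] = 26  (first piece 1, then r[6]=24)
r[8] = 32  (first piece 2, then r[6]=24)
r[9] = 34  (first piece 1, then r[8]=32)
r[10] = 40  (first piece 2, then r[8]=32)
Maximum revenue is ₹40.
Now minimize piece count subject to staying optimal: for each k, pieces[k] = 1 + min over i with p[i]+r[k−i]=r[k] of pieces[k−i].
pieces[7] = 4
pieces[8] = 4
pieces[9] = 5
pieces[10] = 5

5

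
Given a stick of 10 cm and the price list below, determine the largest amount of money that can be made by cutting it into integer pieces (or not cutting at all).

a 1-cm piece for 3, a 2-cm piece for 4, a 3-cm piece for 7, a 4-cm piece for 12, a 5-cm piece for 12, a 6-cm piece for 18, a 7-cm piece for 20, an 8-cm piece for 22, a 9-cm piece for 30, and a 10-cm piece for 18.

33

Build v[k] bottom-up: v[k] = max over allowed piece i of (p[i] + v[k−i]).
v[1] = 3
v[2] = 6  (first piece 1, then v[1]=3)
v[3] = 9  (first piece 1, then v[2]=6)
v[4] = 12  (first piece 1, then v[3]=9)
v[5] = 15  (first piece 1, then v[4]=12)
v[6] = 18  (first piece 1, then v[5]=15)
v[7] = 21  (first piece 1, then v[6]=18)
v[8] = 24  (first piece 1, then v[7]=21)
v[9] = 30
v[10] = 33  (first piece 1, then v[9]=30)
One optimal cutting: 9 + 1 → 30 + 3 = 33.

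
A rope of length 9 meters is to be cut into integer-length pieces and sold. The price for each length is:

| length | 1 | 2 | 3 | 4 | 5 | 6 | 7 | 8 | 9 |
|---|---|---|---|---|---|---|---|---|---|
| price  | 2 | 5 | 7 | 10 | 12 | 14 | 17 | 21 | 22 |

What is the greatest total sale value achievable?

23

Let v[k] be the best obtainable value from length k. For each k, try every first piece i and keep the best of price[i] + v[k−i].
v[1] = 2
v[2] = max(2+2, 5+0) = 5
v[3] = max(2+5, 5+2, 7+0) = 7
v[4] = max(2+7, 5+5, 7+2, 10+0) = 10
v[5] = max(2+10, 5+7, 7+5, 10+2, 12+0) = 12
v[6] = max(2+12, 5+10, 7+7, 10+5, 12+2, 14+0) = 15
v[7] = max(2+15, 5+12, 7+10, …, 14+2, 17+0) = 17
v[8] = max(2+17, 5+15, 7+12, …, 17+2, 21+0) = 21
v[9] = max(2+21, 5+17, 7+15, …, 21+2, 22+0) = 23
One optimal cutting: 8 + 1 → 21 + 2 = 23.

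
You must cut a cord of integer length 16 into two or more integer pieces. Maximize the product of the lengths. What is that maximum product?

324

Let g[k] be the best product for length k (with at least one cut). For each first piece i, the rest contributes max(k−i, g[k−i]).
Small cases: g[2]=1, g[3]=2, g[4]=4, g[5]=6, g[6]=9, g[7]=12, g[8]=18.
g[9] = max(1·18, 2·12, 3·9, …, 7·2, 8·1) = 27
g[10] = max(1·27, 2·18, 3·12, …, 8·2, 9·1) = 36
g[11] = max(1·36, 2·27, 3·18, …, 9·2, 10·1) = 54
g[12] = max(1·54, 2·36, 3·27, …, 10·2, 11·1) = 81
g[13] = max(1·81, 2·54, 3·36, …, 11·2, 12·1) = 108
g[14] = max(1·108, 2·81, 3·54, …, 12·2, 13·1) = 162
g[15] = max(1·162, 2·108, 3·81, …, 13·2, 14·1) = 243
g[16] = max(1·243, 2·162, 3·108, …, 14·2, 15·1) = 324
One optimal split: 3 + 3 + 3 + 3 + 2 + 2; product 3·3·3·3·2·2 = 324.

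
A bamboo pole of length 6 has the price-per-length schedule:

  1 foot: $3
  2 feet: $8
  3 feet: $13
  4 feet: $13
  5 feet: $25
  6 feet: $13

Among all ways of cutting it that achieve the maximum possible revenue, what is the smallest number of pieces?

Consider every possible first cut. r[k] is the best of p[i]+r[k−i] over all sellable i≤k.
r[1] = 3
r[2] = max(3+3, 8+0) = 8
r[3] = max(3+8, 8+3, 13+0) = 13
r[4] = max(3+13, 8+8, 13+3, 13+0) = 16
r[5] = max(3+16, 8+13, 13+8, 13+3, 25+0) = 25
r[6] = max(3+25, 8+16, 13+13, 13+8, 25+3, 13+0) = 28
Maximum revenue is $28.
Now minimize piece count subject to staying optimal: for each k, pieces[k] = 1 + min over i with p[i]+r[k−i]=r[k] of pieces[k−i].
pieces[3] = 1
pieces[4] = 2
pieces[5] = 1
pieces[6] = 2

2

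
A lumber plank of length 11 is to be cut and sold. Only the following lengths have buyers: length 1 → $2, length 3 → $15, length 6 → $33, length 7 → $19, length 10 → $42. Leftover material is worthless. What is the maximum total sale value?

Build f[k] bottom-up: f[k] = max over allowed piece i of (p[i] + f[k−i]).
f[1] = 2
f[2] = 4  (first piece 1, then f[1]=2)
f[3] = max(2+4, 15+0) = 15
f[4] = max(2+15, 15+2) = 17
f[5] = max(2+17, 15+4) = 19
f[6] = max(2+19, 15+15, 33+0) = 33
f[7] = max(2+33, 15+17, 33+2, 19+0) = 35
f[8] = max(2+35, 15+19, 33+4, 19+2) = 37
f[9] = max(2+37, 15+33, 33+15, 19+4) = 48
f[10] = max(2+48, 15+35, 33+17, 19+15, 42+0) = 50
f[11] = max(2+50, 15+37, 33+19, 19+17, 42+2) = 52
One optimal cutting: 6 + 3 + 1 + 1 → $52.

52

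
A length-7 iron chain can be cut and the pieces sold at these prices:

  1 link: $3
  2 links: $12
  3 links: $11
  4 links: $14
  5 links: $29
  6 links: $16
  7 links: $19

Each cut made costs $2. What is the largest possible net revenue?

39

Build net[k] bottom-up: net[k] = max over allowed piece i of (p[i] + net[k−i]) − 2 per cut.
net[1] = 3
net[2] = max(3+3-2, 12+0) = 12
net[3] = max(3+12-2, 12+3-2, 11+0) = 13
net[4] = max(3+13-2, 12+12-2, 11+3-2, 14+0) = 22
net[5] = max(3+22-2, 12+13-2, 11+12-2, 14+3-2, 29+0) = 29
net[6] = max(3+29-2, 12+22-2, 11+13-2, 14+12-2, 29+3-2, 16+0) = 32
net[7] = max(3+32-2, 12+29-2, 11+22-2, …, 16+3-2, 19+0) = 39
One optimal plan: pieces 5 + 2 (1 cut) → $41 − $2 = $39.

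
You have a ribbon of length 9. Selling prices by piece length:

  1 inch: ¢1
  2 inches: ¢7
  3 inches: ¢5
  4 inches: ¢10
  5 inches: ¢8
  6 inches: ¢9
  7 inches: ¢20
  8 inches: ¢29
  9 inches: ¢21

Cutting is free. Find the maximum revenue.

30

Consider every possible first cut. best[k] is the best of p[i]+best[k−i] over all sellable i≤k.
best[1] = 1
best[2] = 7
best[3] = 8  (first piece 1, then best[2]=7)
best[4] = 14  (first piece 2, then best[2]=7)
best[5] = 15  (first piece 1, then best[4]=14)
best[6] = 21  (first piece 2, then best[4]=14)
best[7] = 22  (first piece 1, then best[6]=21)
best[8] = 29
best[9] = 30  (first piece 1, then best[8]=29)
One optimal cutting: 8 + 1 → ¢29 + ¢1 = ¢30.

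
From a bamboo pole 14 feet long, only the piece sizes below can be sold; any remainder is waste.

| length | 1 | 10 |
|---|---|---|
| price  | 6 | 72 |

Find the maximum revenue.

96

Let best[k] be the best obtainable value from length k. For each k, try every first piece i and keep the best of price[i] + best[k−i].
best[1] = 6
best[2] = 12  (first piece 1, then best[1]=6)
best[3] = 18  (first piece 1, then best[2]=12)
best[4] = 24  (first piece 1, then best[3]=18)
best[5] = 30  (first piece 1, then best[4]=24)
best[6] = 36  (first piece 1, then best[5]=30)
best[7] = 42  (first piece 1, then best[6]=36)
best[8] = 48  (first piece 1, then best[7]=42)
best[9] = 54  (first piece 1, then best[8]=48)
best[10] = max(6+54, 72+0) = 72
best[11] = max(6+72, 72+6) = 78
best[12] = max(6+78, 72+12) = 84
best[13] = max(6+84, 72+18) = 90
best[14] = max(6+90, 72+24) = 96
One optimal cutting: 10 + 1 + 1 + 1 + 1 → $96.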